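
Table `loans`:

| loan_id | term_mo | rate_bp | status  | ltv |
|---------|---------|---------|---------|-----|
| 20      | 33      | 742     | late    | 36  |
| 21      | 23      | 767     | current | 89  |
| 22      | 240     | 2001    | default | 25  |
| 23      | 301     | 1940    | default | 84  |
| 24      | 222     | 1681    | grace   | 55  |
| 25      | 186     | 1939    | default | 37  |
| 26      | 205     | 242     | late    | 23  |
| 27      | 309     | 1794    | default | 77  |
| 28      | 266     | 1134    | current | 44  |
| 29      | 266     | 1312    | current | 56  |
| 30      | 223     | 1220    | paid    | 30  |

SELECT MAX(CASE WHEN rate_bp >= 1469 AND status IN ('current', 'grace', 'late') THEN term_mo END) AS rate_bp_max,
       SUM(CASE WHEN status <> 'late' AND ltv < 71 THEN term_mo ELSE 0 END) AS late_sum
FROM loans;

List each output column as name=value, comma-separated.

rate_bp_max=222, late_sum=1403

[rate_bp_max: rate_bp >= 1469 AND status IN ('current', 'grace', 'late')]
loan_id=20: ✗
loan_id=21: ✗
loan_id=22: ✗
loan_id=23: ✗
loan_id=24: ✓ → 222
loan_id=25: ✗
loan_id=26: ✗
loan_id=27: ✗
loan_id=28: ✗
loan_id=29: ✗
loan_id=30: ✗
rate_bp_max = MAX(222) = 222
—
[late_sum: status <> 'late' AND ltv < 71]
loan_id=20: ✗
loan_id=21: ✗
loan_id=22: ✓ → 240
loan_id=23: ✗
loan_id=24: ✓ → 222
loan_id=25: ✓ → 186
loan_id=26: ✗
loan_id=27: ✗
loan_id=28: ✓ → 266
loan_id=29: ✓ → 266
loan_id=30: ✓ → 223
late_sum = 240 + 222 + 186 + 266 + 266 + 223 = 1403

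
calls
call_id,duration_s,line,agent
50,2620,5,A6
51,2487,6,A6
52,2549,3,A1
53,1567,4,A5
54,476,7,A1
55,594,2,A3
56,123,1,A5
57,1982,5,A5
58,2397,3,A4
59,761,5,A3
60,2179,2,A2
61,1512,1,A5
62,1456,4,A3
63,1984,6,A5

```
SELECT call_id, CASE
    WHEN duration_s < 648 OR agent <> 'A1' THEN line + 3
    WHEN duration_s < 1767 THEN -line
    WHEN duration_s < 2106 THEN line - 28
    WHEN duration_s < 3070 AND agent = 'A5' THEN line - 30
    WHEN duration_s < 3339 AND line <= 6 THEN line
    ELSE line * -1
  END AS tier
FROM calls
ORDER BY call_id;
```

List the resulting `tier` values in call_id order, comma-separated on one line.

8, 9, 3, 7, 10, 5, 4, 8, 6, 8, 5, 4, 7, 9

call_id=50: duration_s < 648 OR agent <> 'A1' → 8
call_id=51: duration_s < 648 OR agent <> 'A1' → 9
call_id=52: duration_s < 3339 AND line <= 6 → 3
call_id=53: duration_s < 648 OR agent <> 'A1' → 7
call_id=54: duration_s < 648 OR agent <> 'A1' → 10
call_id=55: duration_s < 648 OR agent <> 'A1' → 5
call_id=56: duration_s < 648 OR agent <> 'A1' → 4
call_id=57: duration_s < 648 OR agent <> 'A1' → 8
call_id=58: duration_s < 648 OR agent <> 'A1' → 6
call_id=59: duration_s < 648 OR agent <> 'A1' → 8
call_id=60: duration_s < 648 OR agent <> 'A1' → 5
call_id=61: duration_s < 648 OR agent <> 'A1' → 4
call_id=62: duration_s < 648 OR agent <> 'A1' → 7
call_id=63: duration_s < 648 OR agent <> 'A1' → 9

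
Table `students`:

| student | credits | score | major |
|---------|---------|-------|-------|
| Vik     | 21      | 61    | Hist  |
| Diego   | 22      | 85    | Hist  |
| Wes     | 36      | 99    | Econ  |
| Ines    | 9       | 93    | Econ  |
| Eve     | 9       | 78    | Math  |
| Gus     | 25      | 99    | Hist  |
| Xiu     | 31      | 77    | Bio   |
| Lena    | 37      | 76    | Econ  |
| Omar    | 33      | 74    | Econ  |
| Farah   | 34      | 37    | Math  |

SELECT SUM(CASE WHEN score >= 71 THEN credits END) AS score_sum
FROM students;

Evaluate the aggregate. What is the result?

202

student=Vik: ✗
student=Diego: ✓ → 22
student=Wes: ✓ → 36
student=Ines: ✓ → 9
student=Eve: ✓ → 9
student=Gus: ✓ → 25
student=Xiu: ✓ → 31
student=Lena: ✓ → 37
student=Omar: ✓ → 33
student=Farah: ✗
score_sum = 22 + 36 + 9 + 9 + 25 + 31 + 37 + 33 = 202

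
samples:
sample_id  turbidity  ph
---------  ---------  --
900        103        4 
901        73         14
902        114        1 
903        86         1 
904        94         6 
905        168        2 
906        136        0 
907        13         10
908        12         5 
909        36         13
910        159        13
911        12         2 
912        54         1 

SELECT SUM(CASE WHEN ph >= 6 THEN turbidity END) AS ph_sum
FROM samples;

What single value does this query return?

sample_id=900: ✗
sample_id=901: ✓ → 73
sample_id=902: ✗
sample_id=903: ✗
sample_id=904: ✓ → 94
sample_id=905: ✗
sample_id=906: ✗
sample_id=907: ✓ → 13
sample_id=908: ✗
sample_id=909: ✓ → 36
sample_id=910: ✓ → 159
sample_id=911: ✗
sample_id=912: ✗
ph_sum = 73 + 94 + 13 + 36 + 159 = 375

375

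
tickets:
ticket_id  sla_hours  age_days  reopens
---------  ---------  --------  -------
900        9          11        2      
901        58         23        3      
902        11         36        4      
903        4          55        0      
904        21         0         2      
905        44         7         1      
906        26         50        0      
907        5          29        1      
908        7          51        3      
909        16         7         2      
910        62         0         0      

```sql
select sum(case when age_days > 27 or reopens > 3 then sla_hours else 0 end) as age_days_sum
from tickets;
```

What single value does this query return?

ticket_id=900: ✗
ticket_id=901: ✗
ticket_id=902: ✓ → 11
ticket_id=903: ✓ → 4
ticket_id=904: ✗
ticket_id=905: ✗
ticket_id=906: ✓ → 26
ticket_id=907: ✓ → 5
ticket_id=908: ✓ → 7
ticket_id=909: ✗
ticket_id=910: ✗
age_days_sum = 11 + 4 + 26 + 5 + 7 = 53

53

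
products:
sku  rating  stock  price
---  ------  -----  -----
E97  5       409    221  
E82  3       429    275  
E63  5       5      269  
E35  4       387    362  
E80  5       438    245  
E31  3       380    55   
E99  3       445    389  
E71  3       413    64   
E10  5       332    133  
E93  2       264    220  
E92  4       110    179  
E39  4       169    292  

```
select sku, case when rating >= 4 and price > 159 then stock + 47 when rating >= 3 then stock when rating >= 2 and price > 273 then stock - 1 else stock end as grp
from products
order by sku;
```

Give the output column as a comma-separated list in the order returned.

332, 380, 434, 216, 52, 413, 485, 429, 157, 264, 456, 445

sku=E10: rating >= 3 → 332
sku=E31: rating >= 3 → 380
sku=E35: rating >= 4 and price > 159 → 434
sku=E39: rating >= 4 and price > 159 → 216
sku=E63: rating >= 4 and price > 159 → 52
sku=E71: rating >= 3 → 413
sku=E80: rating >= 4 and price > 159 → 485
sku=E82: rating >= 3 → 429
sku=E92: rating >= 4 and price > 159 → 157
sku=E93: ELSE → 264
sku=E97: rating >= 4 and price > 159 → 456
sku=E99: rating >= 3 → 445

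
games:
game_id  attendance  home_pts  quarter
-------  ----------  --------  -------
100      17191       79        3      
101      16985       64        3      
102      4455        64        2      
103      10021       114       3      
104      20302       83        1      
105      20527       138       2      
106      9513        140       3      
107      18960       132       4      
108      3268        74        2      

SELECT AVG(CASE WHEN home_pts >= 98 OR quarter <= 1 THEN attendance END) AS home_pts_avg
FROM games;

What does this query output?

15864.6

game_id=100: ✗
game_id=101: ✗
game_id=102: ✗
game_id=103: ✓ → 10021
game_id=104: ✓ → 20302
game_id=105: ✓ → 20527
game_id=106: ✓ → 9513
game_id=107: ✓ → 18960
game_id=108: ✗
home_pts_avg = (10021 + 20302 + 20527 + 9513 + 18960) / 5 = 15864.6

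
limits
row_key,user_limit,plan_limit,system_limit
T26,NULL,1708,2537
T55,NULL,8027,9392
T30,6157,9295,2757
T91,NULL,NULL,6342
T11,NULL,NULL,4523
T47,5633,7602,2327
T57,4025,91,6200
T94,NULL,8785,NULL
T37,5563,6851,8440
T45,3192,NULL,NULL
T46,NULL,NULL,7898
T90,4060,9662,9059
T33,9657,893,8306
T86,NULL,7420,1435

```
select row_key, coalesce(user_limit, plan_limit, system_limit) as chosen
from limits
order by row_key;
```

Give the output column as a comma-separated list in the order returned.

4523, 1708, 6157, 9657, 5563, 3192, 7898, 5633, 8027, 4025, 7420, 4060, 6342, 8785

row_key=T11: user_limit=NULL, plan_limit=NULL, system_limit=4523 → 4523
row_key=T26: user_limit=NULL, plan_limit=1708 → 1708
row_key=T30: user_limit=6157 → 6157
row_key=T33: user_limit=9657 → 9657
row_key=T37: user_limit=5563 → 5563
row_key=T45: user_limit=3192 → 3192
row_key=T46: user_limit=NULL, plan_limit=NULL, system_limit=7898 → 7898
row_key=T47: user_limit=5633 → 5633
row_key=T55: user_limit=NULL, plan_limit=8027 → 8027
row_key=T57: user_limit=4025 → 4025
row_key=T86: user_limit=NULL, plan_limit=7420 → 7420
row_key=T90: user_limit=4060 → 4060
row_key=T91: user_limit=NULL, plan_limit=NULL, system_limit=6342 → 6342
row_key=T94: user_limit=NULL, plan_limit=8785 → 8785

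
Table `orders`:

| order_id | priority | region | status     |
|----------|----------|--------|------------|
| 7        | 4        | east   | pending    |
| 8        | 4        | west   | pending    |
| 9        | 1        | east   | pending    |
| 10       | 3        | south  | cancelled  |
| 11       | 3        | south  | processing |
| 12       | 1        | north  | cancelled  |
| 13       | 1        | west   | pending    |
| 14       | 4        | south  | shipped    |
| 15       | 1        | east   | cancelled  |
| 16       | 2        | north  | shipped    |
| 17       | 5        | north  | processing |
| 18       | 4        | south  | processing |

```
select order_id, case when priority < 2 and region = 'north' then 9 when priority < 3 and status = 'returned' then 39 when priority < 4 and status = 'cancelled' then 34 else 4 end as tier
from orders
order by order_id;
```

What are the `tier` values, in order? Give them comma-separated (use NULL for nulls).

4, 4, 4, 34, 4, 9, 4, 4, 34, 4, 4, 4

order_id=7: ELSE → 4
order_id=8: ELSE → 4
order_id=9: ELSE → 4
order_id=10: priority < 4 and status = 'cancelled' → 34
order_id=11: ELSE → 4
order_id=12: priority < 2 and region = 'north' → 9
order_id=13: ELSE → 4
order_id=14: ELSE → 4
order_id=15: priority < 4 and status = 'cancelled' → 34
order_id=16: ELSE → 4
order_id=17: ELSE → 4
order_id=18: ELSE → 4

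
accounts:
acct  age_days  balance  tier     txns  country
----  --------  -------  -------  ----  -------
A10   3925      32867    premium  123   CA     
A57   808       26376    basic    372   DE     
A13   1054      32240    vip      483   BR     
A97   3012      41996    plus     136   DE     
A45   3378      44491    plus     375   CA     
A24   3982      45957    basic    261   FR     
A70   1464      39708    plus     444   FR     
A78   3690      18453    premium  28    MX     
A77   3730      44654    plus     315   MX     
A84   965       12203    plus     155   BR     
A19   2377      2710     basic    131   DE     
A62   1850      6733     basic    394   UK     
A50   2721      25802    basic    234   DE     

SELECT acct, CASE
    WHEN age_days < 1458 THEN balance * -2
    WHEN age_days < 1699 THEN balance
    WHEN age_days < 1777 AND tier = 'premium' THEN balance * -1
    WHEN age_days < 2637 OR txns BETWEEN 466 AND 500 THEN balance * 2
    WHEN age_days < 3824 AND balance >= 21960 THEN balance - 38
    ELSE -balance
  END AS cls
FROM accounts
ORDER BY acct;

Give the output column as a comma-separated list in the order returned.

acct=A10: ELSE → -32867
acct=A13: age_days < 1458 → -64480
acct=A19: age_days < 2637 OR txns BETWEEN 466 AND 500 → 5420
acct=A24: ELSE → -45957
acct=A45: age_days < 3824 AND balance >= 21960 → 44453
acct=A50: age_days < 3824 AND balance >= 21960 → 25764
acct=A57: age_days < 1458 → -52752
acct=A62: age_days < 2637 OR txns BETWEEN 466 AND 500 → 13466
acct=A70: age_days < 1699 → 39708
acct=A77: age_days < 3824 AND balance >= 21960 → 44616
acct=A78: ELSE → -18453
acct=A84: age_days < 1458 → -24406
acct=A97: age_days < 3824 AND balance >= 21960 → 41958

-32867, -64480, 5420, -45957, 44453, 25764, -52752, 13466, 39708, 44616, -18453, -24406, 41958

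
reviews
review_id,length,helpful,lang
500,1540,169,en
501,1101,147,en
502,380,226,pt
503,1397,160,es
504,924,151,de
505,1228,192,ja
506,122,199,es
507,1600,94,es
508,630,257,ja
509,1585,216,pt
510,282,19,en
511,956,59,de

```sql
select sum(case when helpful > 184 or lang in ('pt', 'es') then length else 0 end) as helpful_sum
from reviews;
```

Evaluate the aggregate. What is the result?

6942

review_id=500: ✗
review_id=501: ✗
review_id=502: ✓ → 380
review_id=503: ✓ → 1397
review_id=504: ✗
review_id=505: ✓ → 1228
review_id=506: ✓ → 122
review_id=507: ✓ → 1600
review_id=508: ✓ → 630
review_id=509: ✓ → 1585
review_id=510: ✗
review_id=511: ✗
helpful_sum = 380 + 1397 + 1228 + 122 + 1600 + 630 + 1585 = 6942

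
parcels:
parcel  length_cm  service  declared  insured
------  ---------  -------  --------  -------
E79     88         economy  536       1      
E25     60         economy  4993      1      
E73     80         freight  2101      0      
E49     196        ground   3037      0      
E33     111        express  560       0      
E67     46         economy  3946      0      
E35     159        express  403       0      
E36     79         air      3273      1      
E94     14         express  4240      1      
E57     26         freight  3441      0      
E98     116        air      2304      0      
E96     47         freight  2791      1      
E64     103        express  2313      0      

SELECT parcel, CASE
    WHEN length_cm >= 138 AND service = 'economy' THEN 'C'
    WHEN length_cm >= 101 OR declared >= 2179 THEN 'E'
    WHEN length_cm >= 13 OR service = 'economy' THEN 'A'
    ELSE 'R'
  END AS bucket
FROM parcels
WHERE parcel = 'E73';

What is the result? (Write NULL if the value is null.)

A

parcel = E73: length_cm=80, service=freight, declared=2101, insured=0.
length_cm >= 138 AND service = 'economy' → false
length_cm >= 101 OR declared >= 2179 → false
length_cm >= 13 OR service = 'economy' → true → A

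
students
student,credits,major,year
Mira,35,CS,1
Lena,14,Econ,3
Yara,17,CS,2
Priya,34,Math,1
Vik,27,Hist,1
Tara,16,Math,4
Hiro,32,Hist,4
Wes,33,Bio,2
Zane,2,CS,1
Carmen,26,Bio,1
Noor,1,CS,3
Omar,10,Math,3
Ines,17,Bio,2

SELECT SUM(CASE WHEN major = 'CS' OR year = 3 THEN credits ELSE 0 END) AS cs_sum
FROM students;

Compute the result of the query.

79

student=Mira: ✓ → 35
student=Lena: ✓ → 14
student=Yara: ✓ → 17
student=Priya: ✗
student=Vik: ✗
student=Tara: ✗
student=Hiro: ✗
student=Wes: ✗
student=Zane: ✓ → 2
student=Carmen: ✗
student=Noor: ✓ → 1
student=Omar: ✓ → 10
student=Ines: ✗
cs_sum = 35 + 14 + 17 + 2 + 1 + 10 = 79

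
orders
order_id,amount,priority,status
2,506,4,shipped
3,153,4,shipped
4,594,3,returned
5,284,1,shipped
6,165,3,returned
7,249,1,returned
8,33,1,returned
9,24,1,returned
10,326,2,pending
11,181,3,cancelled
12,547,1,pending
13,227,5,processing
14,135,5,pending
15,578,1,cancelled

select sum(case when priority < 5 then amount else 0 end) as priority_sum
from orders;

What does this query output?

3640

order_id=2: ✓ → 506
order_id=3: ✓ → 153
order_id=4: ✓ → 594
order_id=5: ✓ → 284
order_id=6: ✓ → 165
order_id=7: ✓ → 249
order_id=8: ✓ → 33
order_id=9: ✓ → 24
order_id=10: ✓ → 326
order_id=11: ✓ → 181
order_id=12: ✓ → 547
order_id=13: ✗
order_id=14: ✗
order_id=15: ✓ → 578
priority_sum = 506 + 153 + 594 + 284 + 165 + 249 + 33 + 24 + 326 + 181 + 547 + 578 = 3640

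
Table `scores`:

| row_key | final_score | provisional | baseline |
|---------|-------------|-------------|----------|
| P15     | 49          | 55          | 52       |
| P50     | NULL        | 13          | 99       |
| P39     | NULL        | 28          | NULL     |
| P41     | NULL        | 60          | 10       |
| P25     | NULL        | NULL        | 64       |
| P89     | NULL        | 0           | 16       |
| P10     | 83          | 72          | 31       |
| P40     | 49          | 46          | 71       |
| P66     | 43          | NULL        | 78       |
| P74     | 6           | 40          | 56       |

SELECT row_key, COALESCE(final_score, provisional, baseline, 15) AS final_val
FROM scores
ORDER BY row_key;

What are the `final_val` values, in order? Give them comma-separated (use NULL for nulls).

row_key=P10: final_score=83 → 83
row_key=P15: final_score=49 → 49
row_key=P25: final_score=NULL, provisional=NULL, baseline=64 → 64
row_key=P39: final_score=NULL, provisional=28 → 28
row_key=P40: final_score=49 → 49
row_key=P41: final_score=NULL, provisional=60 → 60
row_key=P50: final_score=NULL, provisional=13 → 13
row_key=P66: final_score=43 → 43
row_key=P74: final_score=6 → 6
row_key=P89: final_score=NULL, provisional=0 → 0

83, 49, 64, 28, 49, 60, 13, 43, 6, 0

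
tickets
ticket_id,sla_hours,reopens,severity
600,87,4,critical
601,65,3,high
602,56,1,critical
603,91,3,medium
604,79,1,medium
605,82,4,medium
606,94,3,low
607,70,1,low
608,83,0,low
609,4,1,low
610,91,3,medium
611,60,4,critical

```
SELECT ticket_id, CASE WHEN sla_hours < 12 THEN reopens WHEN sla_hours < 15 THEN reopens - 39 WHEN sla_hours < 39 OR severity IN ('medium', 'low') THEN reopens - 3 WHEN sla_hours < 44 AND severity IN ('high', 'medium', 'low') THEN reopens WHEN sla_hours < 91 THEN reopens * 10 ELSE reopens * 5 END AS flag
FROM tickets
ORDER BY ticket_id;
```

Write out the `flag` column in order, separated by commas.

ticket_id=600: sla_hours < 91 → 40
ticket_id=601: sla_hours < 91 → 30
ticket_id=602: sla_hours < 91 → 10
ticket_id=603: sla_hours < 39 OR severity IN ('medium', 'low') → 0
ticket_id=604: sla_hours < 39 OR severity IN ('medium', 'low') → -2
ticket_id=605: sla_hours < 39 OR severity IN ('medium', 'low') → 1
ticket_id=606: sla_hours < 39 OR severity IN ('medium', 'low') → 0
ticket_id=607: sla_hours < 39 OR severity IN ('medium', 'low') → -2
ticket_id=608: sla_hours < 39 OR severity IN ('medium', 'low') → -3
ticket_id=609: sla_hours < 12 → 1
ticket_id=610: sla_hours < 39 OR severity IN ('medium', 'low') → 0
ticket_id=611: sla_hours < 91 → 40

40, 30, 10, 0, -2, 1, 0, -2, -3, 1, 0, 40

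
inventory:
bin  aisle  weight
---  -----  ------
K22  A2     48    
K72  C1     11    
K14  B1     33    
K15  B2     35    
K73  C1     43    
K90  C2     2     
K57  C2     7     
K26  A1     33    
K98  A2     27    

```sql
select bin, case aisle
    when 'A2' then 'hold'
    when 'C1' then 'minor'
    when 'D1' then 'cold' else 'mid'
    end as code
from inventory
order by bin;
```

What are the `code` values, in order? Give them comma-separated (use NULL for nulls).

mid, mid, hold, mid, mid, minor, minor, mid, hold

bin=K14: ELSE → mid
bin=K15: ELSE → mid
bin=K22: aisle='A2' → hold
bin=K26: ELSE → mid
bin=K57: ELSE → mid
bin=K72: aisle='C1' → minor
bin=K73: aisle='C1' → minor
bin=K90: ELSE → mid
bin=K98: aisle='A2' → hold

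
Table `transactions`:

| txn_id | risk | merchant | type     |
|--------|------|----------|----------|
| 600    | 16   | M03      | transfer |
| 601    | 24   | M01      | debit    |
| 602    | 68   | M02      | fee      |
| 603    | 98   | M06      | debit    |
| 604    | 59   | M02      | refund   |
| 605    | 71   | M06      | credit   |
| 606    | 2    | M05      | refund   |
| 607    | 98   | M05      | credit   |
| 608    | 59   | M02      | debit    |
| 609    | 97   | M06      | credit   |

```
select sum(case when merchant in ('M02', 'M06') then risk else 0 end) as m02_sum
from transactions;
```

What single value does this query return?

452

txn_id=600: ✗
txn_id=601: ✗
txn_id=602: ✓ → 68
txn_id=603: ✓ → 98
txn_id=604: ✓ → 59
txn_id=605: ✓ → 71
txn_id=606: ✗
txn_id=607: ✗
txn_id=608: ✓ → 59
txn_id=609: ✓ → 97
m02_sum = 68 + 98 + 59 + 71 + 59 + 97 = 452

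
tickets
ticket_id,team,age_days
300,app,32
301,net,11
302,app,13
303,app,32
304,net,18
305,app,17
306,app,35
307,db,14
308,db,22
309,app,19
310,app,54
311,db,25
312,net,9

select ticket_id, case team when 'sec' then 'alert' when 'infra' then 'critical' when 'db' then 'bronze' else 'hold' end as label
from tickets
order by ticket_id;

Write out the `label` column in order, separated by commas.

hold, hold, hold, hold, hold, hold, hold, bronze, bronze, hold, hold, bronze, hold

ticket_id=300: ELSE → hold
ticket_id=301: ELSE → hold
ticket_id=302: ELSE → hold
ticket_id=303: ELSE → hold
ticket_id=304: ELSE → hold
ticket_id=305: ELSE → hold
ticket_id=306: ELSE → hold
ticket_id=307: team='db' → bronze
ticket_id=308: team='db' → bronze
ticket_id=309: ELSE → hold
ticket_id=310: ELSE → hold
ticket_id=311: team='db' → bronze
ticket_id=312: ELSE → hold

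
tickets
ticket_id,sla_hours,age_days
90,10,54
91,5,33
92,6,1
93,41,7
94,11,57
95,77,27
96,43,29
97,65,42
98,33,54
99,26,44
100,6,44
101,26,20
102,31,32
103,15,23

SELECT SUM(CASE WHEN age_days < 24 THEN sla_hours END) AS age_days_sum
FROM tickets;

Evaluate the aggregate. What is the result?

88

ticket_id=90: ✗
ticket_id=91: ✗
ticket_id=92: ✓ → 6
ticket_id=93: ✓ → 41
ticket_id=94: ✗
ticket_id=95: ✗
ticket_id=96: ✗
ticket_id=97: ✗
ticket_id=98: ✗
ticket_id=99: ✗
ticket_id=100: ✗
ticket_id=101: ✓ → 26
ticket_id=102: ✗
ticket_id=103: ✓ → 15
age_days_sum = 6 + 41 + 26 + 15 = 88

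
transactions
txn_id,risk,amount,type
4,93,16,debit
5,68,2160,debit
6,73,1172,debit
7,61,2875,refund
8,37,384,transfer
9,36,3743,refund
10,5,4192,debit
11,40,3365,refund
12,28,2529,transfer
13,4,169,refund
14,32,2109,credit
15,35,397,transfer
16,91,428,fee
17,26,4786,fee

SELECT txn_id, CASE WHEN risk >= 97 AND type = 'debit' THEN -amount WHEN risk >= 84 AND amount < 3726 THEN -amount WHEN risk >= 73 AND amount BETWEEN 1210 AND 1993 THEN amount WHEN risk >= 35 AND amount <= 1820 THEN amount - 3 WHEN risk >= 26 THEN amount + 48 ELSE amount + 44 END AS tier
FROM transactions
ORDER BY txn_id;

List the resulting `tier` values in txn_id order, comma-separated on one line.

-16, 2208, 1169, 2923, 381, 3791, 4236, 3413, 2577, 213, 2157, 394, -428, 4834

txn_id=4: risk >= 84 AND amount < 3726 → -16
txn_id=5: risk >= 26 → 2208
txn_id=6: risk >= 35 AND amount <= 1820 → 1169
txn_id=7: risk >= 26 → 2923
txn_id=8: risk >= 35 AND amount <= 1820 → 381
txn_id=9: risk >= 26 → 3791
txn_id=10: ELSE → 4236
txn_id=11: risk >= 26 → 3413
txn_id=12: risk >= 26 → 2577
txn_id=13: ELSE → 213
txn_id=14: risk >= 26 → 2157
txn_id=15: risk >= 35 AND amount <= 1820 → 394
txn_id=16: risk >= 84 AND amount < 3726 → -428
txn_id=17: risk >= 26 → 4834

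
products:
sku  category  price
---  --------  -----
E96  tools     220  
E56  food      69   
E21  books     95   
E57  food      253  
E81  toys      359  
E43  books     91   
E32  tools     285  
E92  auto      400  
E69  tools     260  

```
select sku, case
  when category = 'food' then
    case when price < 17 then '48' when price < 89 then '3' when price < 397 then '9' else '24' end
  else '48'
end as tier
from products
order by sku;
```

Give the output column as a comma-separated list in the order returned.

sku=E21: category='books' → outer ELSE → 48
sku=E32: category='tools' → outer ELSE → 48
sku=E43: category='books' → outer ELSE → 48
sku=E56: category='food' → inner[price < 89] → 3
sku=E57: category='food' → inner[price < 397] → 9
sku=E69: category='tools' → outer ELSE → 48
sku=E81: category='toys' → outer ELSE → 48
sku=E92: category='auto' → outer ELSE → 48
sku=E96: category='tools' → outer ELSE → 48

48, 48, 48, 3, 9, 48, 48, 48, 48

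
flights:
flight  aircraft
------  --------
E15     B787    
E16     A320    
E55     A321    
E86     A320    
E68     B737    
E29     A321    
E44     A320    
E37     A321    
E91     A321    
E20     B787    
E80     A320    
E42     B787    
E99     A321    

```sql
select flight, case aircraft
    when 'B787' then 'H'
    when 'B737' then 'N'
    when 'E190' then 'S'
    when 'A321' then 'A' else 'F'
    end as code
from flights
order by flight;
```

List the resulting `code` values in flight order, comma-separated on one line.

H, F, H, A, A, H, F, A, N, F, F, A, A

flight=E15: aircraft='B787' → H
flight=E16: ELSE → F
flight=E20: aircraft='B787' → H
flight=E29: aircraft='A321' → A
flight=E37: aircraft='A321' → A
flight=E42: aircraft='B787' → H
flight=E44: ELSE → F
flight=E55: aircraft='A321' → A
flight=E68: aircraft='B737' → N
flight=E80: ELSE → F
flight=E86: ELSE → F
flight=E91: aircraft='A321' → A
flight=E99: aircraft='A321' → A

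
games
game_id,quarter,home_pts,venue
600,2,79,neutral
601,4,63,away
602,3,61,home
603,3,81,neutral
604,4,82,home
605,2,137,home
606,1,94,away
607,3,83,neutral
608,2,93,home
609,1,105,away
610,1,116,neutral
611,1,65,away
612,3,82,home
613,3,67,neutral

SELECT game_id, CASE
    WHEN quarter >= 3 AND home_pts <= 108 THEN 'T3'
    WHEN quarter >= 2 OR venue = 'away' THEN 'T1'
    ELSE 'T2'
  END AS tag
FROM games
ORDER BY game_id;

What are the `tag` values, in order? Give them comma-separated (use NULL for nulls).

game_id=600: quarter >= 2 OR venue = 'away' → T1
game_id=601: quarter >= 3 AND home_pts <= 108 → T3
game_id=602: quarter >= 3 AND home_pts <= 108 → T3
game_id=603: quarter >= 3 AND home_pts <= 108 → T3
game_id=604: quarter >= 3 AND home_pts <= 108 → T3
game_id=605: quarter >= 2 OR venue = 'away' → T1
game_id=606: quarter >= 2 OR venue = 'away' → T1
game_id=607: quarter >= 3 AND home_pts <= 108 → T3
game_id=608: quarter >= 2 OR venue = 'away' → T1
game_id=609: quarter >= 2 OR venue = 'away' → T1
game_id=610: ELSE → T2
game_id=611: quarter >= 2 OR venue = 'away' → T1
game_id=612: quarter >= 3 AND home_pts <= 108 → T3
game_id=613: quarter >= 3 AND home_pts <= 108 → T3

T1, T3, T3, T3, T3, T1, T1, T3, T1, T1, T2, T1, T3, T3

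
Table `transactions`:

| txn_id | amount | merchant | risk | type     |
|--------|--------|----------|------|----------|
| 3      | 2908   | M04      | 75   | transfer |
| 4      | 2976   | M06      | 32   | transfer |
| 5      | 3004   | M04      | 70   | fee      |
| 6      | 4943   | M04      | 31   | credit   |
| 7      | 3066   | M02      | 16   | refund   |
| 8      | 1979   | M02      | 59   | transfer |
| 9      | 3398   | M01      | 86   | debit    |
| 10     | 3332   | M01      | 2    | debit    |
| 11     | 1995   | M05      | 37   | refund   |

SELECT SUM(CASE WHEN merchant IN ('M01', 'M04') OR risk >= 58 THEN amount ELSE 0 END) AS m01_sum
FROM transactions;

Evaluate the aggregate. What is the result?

txn_id=3: ✓ → 2908
txn_id=4: ✗
txn_id=5: ✓ → 3004
txn_id=6: ✓ → 4943
txn_id=7: ✗
txn_id=8: ✓ → 1979
txn_id=9: ✓ → 3398
txn_id=10: ✓ → 3332
txn_id=11: ✗
m01_sum = 2908 + 3004 + 4943 + 1979 + 3398 + 3332 = 19564

19564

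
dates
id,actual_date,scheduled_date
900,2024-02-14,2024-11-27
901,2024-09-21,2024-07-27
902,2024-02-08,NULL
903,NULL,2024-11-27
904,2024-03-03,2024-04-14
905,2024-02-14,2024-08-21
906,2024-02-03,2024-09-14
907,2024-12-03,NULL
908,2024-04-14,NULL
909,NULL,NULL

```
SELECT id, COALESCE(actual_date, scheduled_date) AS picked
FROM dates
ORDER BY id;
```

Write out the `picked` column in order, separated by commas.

id=900: actual_date=2024-02-14 → 2024-02-14
id=901: actual_date=2024-09-21 → 2024-09-21
id=902: actual_date=2024-02-08 → 2024-02-08
id=903: actual_date=NULL, scheduled_date=2024-11-27 → 2024-11-27
id=904: actual_date=2024-03-03 → 2024-03-03
id=905: actual_date=2024-02-14 → 2024-02-14
id=906: actual_date=2024-02-03 → 2024-02-03
id=907: actual_date=2024-12-03 → 2024-12-03
id=908: actual_date=2024-04-14 → 2024-04-14
id=909: actual_date=NULL, scheduled_date=NULL (all NULL) → NULL

2024-02-14, 2024-09-21, 2024-02-08, 2024-11-27, 2024-03-03, 2024-02-14, 2024-02-03, 2024-12-03, 2024-04-14, NULL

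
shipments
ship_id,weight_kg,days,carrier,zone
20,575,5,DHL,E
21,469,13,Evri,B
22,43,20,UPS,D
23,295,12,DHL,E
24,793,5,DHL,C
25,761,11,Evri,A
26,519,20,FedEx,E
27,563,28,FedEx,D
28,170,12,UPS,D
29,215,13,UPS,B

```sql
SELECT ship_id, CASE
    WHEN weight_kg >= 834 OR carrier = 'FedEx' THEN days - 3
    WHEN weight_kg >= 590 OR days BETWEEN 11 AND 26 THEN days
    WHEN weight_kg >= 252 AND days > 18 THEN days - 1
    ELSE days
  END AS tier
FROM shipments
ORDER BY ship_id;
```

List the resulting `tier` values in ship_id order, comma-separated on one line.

5, 13, 20, 12, 5, 11, 17, 25, 12, 13

ship_id=20: ELSE → 5
ship_id=21: weight_kg >= 590 OR days BETWEEN 11 AND 26 → 13
ship_id=22: weight_kg >= 590 OR days BETWEEN 11 AND 26 → 20
ship_id=23: weight_kg >= 590 OR days BETWEEN 11 AND 26 → 12
ship_id=24: weight_kg >= 590 OR days BETWEEN 11 AND 26 → 5
ship_id=25: weight_kg >= 590 OR days BETWEEN 11 AND 26 → 11
ship_id=26: weight_kg >= 834 OR carrier = 'FedEx' → 17
ship_id=27: weight_kg >= 834 OR carrier = 'FedEx' → 25
ship_id=28: weight_kg >= 590 OR days BETWEEN 11 AND 26 → 12
ship_id=29: weight_kg >= 590 OR days BETWEEN 11 AND 26 → 13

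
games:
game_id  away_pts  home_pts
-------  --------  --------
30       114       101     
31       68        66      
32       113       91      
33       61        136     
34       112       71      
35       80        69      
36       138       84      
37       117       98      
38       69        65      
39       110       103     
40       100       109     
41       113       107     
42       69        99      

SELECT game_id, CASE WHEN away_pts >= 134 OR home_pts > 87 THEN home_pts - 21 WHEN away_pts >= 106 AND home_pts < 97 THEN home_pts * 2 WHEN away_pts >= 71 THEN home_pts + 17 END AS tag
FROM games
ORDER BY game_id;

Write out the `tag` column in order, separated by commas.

game_id=30: away_pts >= 134 OR home_pts > 87 → 80
game_id=31: (no match → NULL) → NULL
game_id=32: away_pts >= 134 OR home_pts > 87 → 70
game_id=33: away_pts >= 134 OR home_pts > 87 → 115
game_id=34: away_pts >= 106 AND home_pts < 97 → 142
game_id=35: away_pts >= 71 → 86
game_id=36: away_pts >= 134 OR home_pts > 87 → 63
game_id=37: away_pts >= 134 OR home_pts > 87 → 77
game_id=38: (no match → NULL) → NULL
game_id=39: away_pts >= 134 OR home_pts > 87 → 82
game_id=40: away_pts >= 134 OR home_pts > 87 → 88
game_id=41: away_pts >= 134 OR home_pts > 87 → 86
game_id=42: away_pts >= 134 OR home_pts > 87 → 78

80, NULL, 70, 115, 142, 86, 63, 77, NULL, 82, 88, 86, 78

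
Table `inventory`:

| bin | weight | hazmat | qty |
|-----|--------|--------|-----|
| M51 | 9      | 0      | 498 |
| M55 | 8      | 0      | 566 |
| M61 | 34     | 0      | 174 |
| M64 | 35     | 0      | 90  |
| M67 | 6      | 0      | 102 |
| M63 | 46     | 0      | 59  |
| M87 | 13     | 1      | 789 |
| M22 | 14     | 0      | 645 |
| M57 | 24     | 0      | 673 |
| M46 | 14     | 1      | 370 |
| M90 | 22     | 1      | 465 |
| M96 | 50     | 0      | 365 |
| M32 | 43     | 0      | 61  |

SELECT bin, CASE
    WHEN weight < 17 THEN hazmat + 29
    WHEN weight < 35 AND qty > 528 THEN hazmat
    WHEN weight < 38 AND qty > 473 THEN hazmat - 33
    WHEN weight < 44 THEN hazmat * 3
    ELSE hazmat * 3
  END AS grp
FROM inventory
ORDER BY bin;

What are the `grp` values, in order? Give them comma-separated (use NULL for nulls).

29, 0, 30, 29, 29, 0, 0, 0, 0, 29, 30, 3, 0

bin=M22: weight < 17 → 29
bin=M32: weight < 44 → 0
bin=M46: weight < 17 → 30
bin=M51: weight < 17 → 29
bin=M55: weight < 17 → 29
bin=M57: weight < 35 AND qty > 528 → 0
bin=M61: weight < 44 → 0
bin=M63: ELSE → 0
bin=M64: weight < 44 → 0
bin=M67: weight < 17 → 29
bin=M87: weight < 17 → 30
bin=M90: weight < 44 → 3
bin=M96: ELSE → 0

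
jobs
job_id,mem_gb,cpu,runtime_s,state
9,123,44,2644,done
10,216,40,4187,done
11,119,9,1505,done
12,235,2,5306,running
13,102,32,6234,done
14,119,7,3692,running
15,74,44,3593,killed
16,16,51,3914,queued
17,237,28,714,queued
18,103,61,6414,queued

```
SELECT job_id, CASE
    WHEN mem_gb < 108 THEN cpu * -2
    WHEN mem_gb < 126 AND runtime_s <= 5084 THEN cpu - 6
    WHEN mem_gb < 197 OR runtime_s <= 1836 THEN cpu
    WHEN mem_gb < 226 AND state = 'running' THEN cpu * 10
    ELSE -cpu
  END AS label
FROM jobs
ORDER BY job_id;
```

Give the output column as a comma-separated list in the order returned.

job_id=9: mem_gb < 126 AND runtime_s <= 5084 → 38
job_id=10: ELSE → -40
job_id=11: mem_gb < 126 AND runtime_s <= 5084 → 3
job_id=12: ELSE → -2
job_id=13: mem_gb < 108 → -64
job_id=14: mem_gb < 126 AND runtime_s <= 5084 → 1
job_id=15: mem_gb < 108 → -88
job_id=16: mem_gb < 108 → -102
job_id=17: mem_gb < 197 OR runtime_s <= 1836 → 28
job_id=18: mem_gb < 108 → -122

38, -40, 3, -2, -64, 1, -88, -102, 28, -122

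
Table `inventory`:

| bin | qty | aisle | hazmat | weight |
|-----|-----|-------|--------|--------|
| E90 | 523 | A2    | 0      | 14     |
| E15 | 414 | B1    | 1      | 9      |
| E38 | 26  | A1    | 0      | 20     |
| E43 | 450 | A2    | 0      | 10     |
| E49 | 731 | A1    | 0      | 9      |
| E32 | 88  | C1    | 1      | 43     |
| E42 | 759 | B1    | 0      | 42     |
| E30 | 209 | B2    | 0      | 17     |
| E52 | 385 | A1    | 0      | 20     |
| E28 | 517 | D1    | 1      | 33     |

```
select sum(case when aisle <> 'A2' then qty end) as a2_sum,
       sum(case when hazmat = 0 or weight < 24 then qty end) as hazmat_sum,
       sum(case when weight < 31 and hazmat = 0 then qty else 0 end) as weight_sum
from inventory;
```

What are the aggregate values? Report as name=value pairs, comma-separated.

[a2_sum: aisle <> 'A2']
bin=E90: ✗
bin=E15: ✓ → 414
bin=E38: ✓ → 26
bin=E43: ✗
bin=E49: ✓ → 731
bin=E32: ✓ → 88
bin=E42: ✓ → 759
bin=E30: ✓ → 209
bin=E52: ✓ → 385
bin=E28: ✓ → 517
a2_sum = 414 + 26 + 731 + 88 + 759 + 209 + 385 + 517 = 3129
—
[hazmat_sum: hazmat = 0 or weight < 24]
bin=E90: ✓ → 523
bin=E15: ✓ → 414
bin=E38: ✓ → 26
bin=E43: ✓ → 450
bin=E49: ✓ → 731
bin=E32: ✗
bin=E42: ✓ → 759
bin=E30: ✓ → 209
bin=E52: ✓ → 385
bin=E28: ✗
hazmat_sum = 523 + 414 + 26 + 450 + 731 + 759 + 209 + 385 = 3497
—
[weight_sum: weight < 31 and hazmat = 0]
bin=E90: ✓ → 523
bin=E15: ✗
bin=E38: ✓ → 26
bin=E43: ✓ → 450
bin=E49: ✓ → 731
bin=E32: ✗
bin=E42: ✗
bin=E30: ✓ → 209
bin=E52: ✓ → 385
bin=E28: ✗
weight_sum = 523 + 26 + 450 + 731 + 209 + 385 = 2324

a2_sum=3129, hazmat_sum=3497, weight_sum=2324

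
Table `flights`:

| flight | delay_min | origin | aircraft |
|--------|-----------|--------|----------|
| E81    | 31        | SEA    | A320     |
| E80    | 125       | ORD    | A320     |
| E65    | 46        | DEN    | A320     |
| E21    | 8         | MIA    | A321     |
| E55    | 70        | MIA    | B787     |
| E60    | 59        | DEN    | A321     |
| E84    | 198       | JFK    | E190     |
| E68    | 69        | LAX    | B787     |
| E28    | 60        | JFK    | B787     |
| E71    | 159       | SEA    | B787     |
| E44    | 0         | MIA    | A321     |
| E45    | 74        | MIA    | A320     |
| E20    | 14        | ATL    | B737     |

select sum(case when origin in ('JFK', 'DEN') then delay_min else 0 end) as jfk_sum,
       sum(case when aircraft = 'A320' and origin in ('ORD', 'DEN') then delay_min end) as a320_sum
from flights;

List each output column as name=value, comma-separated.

jfk_sum=363, a320_sum=171

[jfk_sum: origin in ('JFK', 'DEN')]
flight=E81: ✗
flight=E80: ✗
flight=E65: ✓ → 46
flight=E21: ✗
flight=E55: ✗
flight=E60: ✓ → 59
flight=E84: ✓ → 198
flight=E68: ✗
flight=E28: ✓ → 60
flight=E71: ✗
flight=E44: ✗
flight=E45: ✗
flight=E20: ✗
jfk_sum = 46 + 59 + 198 + 60 = 363
—
[a320_sum: aircraft = 'A320' and origin in ('ORD', 'DEN')]
flight=E81: ✗
flight=E80: ✓ → 125
flight=E65: ✓ → 46
flight=E21: ✗
flight=E55: ✗
flight=E60: ✗
flight=E84: ✗
flight=E68: ✗
flight=E28: ✗
flight=E71: ✗
flight=E44: ✗
flight=E45: ✗
flight=E20: ✗
a320_sum = 125 + 46 = 171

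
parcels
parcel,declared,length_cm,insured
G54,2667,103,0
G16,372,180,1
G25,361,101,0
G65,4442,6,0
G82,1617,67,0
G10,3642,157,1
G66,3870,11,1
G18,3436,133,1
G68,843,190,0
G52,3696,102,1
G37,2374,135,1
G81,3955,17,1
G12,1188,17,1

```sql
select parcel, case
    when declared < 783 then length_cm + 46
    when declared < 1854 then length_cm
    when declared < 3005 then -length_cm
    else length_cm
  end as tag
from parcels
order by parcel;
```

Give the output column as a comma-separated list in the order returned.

157, 17, 226, 133, 147, -135, 102, -103, 6, 11, 190, 17, 67

parcel=G10: ELSE → 157
parcel=G12: declared < 1854 → 17
parcel=G16: declared < 783 → 226
parcel=G18: ELSE → 133
parcel=G25: declared < 783 → 147
parcel=G37: declared < 3005 → -135
parcel=G52: ELSE → 102
parcel=G54: declared < 3005 → -103
parcel=G65: ELSE → 6
parcel=G66: ELSE → 11
parcel=G68: declared < 1854 → 190
parcel=G81: ELSE → 17
parcel=G82: declared < 1854 → 67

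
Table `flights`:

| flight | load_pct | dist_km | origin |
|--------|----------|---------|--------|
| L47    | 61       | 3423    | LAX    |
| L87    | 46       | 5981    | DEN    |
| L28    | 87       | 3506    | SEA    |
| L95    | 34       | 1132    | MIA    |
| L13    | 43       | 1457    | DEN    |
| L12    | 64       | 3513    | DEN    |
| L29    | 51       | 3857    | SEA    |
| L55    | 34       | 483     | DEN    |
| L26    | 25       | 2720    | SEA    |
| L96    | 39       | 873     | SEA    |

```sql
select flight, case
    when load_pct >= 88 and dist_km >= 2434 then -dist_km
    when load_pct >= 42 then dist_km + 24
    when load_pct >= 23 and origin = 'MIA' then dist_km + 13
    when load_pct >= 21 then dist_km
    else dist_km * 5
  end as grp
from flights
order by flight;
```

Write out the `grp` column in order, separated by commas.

3537, 1481, 2720, 3530, 3881, 3447, 483, 6005, 1145, 873

flight=L12: load_pct >= 42 → 3537
flight=L13: load_pct >= 42 → 1481
flight=L26: load_pct >= 21 → 2720
flight=L28: load_pct >= 42 → 3530
flight=L29: load_pct >= 42 → 3881
flight=L47: load_pct >= 42 → 3447
flight=L55: load_pct >= 21 → 483
flight=L87: load_pct >= 42 → 6005
flight=L95: load_pct >= 23 and origin = 'MIA' → 1145
flight=L96: load_pct >= 21 → 873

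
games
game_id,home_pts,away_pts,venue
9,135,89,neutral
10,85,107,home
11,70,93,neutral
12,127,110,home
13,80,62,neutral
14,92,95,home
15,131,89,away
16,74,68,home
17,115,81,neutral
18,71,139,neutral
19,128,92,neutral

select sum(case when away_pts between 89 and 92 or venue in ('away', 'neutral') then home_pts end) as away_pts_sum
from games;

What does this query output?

730

game_id=9: ✓ → 135
game_id=10: ✗
game_id=11: ✓ → 70
game_id=12: ✗
game_id=13: ✓ → 80
game_id=14: ✗
game_id=15: ✓ → 131
game_id=16: ✗
game_id=17: ✓ → 115
game_id=18: ✓ → 71
game_id=19: ✓ → 128
away_pts_sum = 135 + 70 + 80 + 131 + 115 + 71 + 128 = 730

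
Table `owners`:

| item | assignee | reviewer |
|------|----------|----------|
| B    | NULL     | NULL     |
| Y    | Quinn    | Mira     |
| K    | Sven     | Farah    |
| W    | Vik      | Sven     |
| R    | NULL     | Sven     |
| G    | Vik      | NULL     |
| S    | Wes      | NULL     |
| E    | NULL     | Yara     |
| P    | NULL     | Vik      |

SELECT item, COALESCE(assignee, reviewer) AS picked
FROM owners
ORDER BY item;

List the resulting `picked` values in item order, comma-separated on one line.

item=B: assignee=NULL, reviewer=NULL (all NULL) → NULL
item=E: assignee=NULL, reviewer=Yara → Yara
item=G: assignee=Vik → Vik
item=K: assignee=Sven → Sven
item=P: assignee=NULL, reviewer=Vik → Vik
item=R: assignee=NULL, reviewer=Sven → Sven
item=S: assignee=Wes → Wes
item=W: assignee=Vik → Vik
item=Y: assignee=Quinn → Quinn

NULL, Yara, Vik, Sven, Vik, Sven, Wes, Vik, Quinn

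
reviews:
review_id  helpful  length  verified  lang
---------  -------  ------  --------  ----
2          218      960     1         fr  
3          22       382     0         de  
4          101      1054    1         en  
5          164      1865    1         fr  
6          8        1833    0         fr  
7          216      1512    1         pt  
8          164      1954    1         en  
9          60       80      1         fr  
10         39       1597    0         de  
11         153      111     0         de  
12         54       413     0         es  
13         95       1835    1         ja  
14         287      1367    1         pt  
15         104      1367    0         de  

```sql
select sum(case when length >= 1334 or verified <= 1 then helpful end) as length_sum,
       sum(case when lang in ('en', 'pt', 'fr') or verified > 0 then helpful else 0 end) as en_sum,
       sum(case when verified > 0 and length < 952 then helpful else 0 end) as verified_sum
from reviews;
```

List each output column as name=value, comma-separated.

length_sum=1685, en_sum=1313, verified_sum=60

[length_sum: length >= 1334 or verified <= 1]
review_id=2: ✓ → 218
review_id=3: ✓ → 22
review_id=4: ✓ → 101
review_id=5: ✓ → 164
review_id=6: ✓ → 8
review_id=7: ✓ → 216
review_id=8: ✓ → 164
review_id=9: ✓ → 60
review_id=10: ✓ → 39
review_id=11: ✓ → 153
review_id=12: ✓ → 54
review_id=13: ✓ → 95
review_id=14: ✓ → 287
review_id=15: ✓ → 104
length_sum = 218 + 22 + 101 + 164 + 8 + 216 + 164 + 60 + 39 + 153 + 54 + 95 + 287 + 104 = 1685
—
[en_sum: lang in ('en', 'pt', 'fr') or verified > 0]
review_id=2: ✓ → 218
review_id=3: ✗
review_id=4: ✓ → 101
review_id=5: ✓ → 164
review_id=6: ✓ → 8
review_id=7: ✓ → 216
review_id=8: ✓ → 164
review_id=9: ✓ → 60
review_id=10: ✗
review_id=11: ✗
review_id=12: ✗
review_id=13: ✓ → 95
review_id=14: ✓ → 287
review_id=15: ✗
en_sum = 218 + 101 + 164 + 8 + 216 + 164 + 60 + 95 + 287 = 1313
—
[verified_sum: verified > 0 and length < 952]
review_id=2: ✗
review_id=3: ✗
review_id=4: ✗
review_id=5: ✗
review_id=6: ✗
review_id=7: ✗
review_id=8: ✗
review_id=9: ✓ → 60
review_id=10: ✗
review_id=11: ✗
review_id=12: ✗
review_id=13: ✗
review_id=14: ✗
review_id=15: ✗
verified_sum = 60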